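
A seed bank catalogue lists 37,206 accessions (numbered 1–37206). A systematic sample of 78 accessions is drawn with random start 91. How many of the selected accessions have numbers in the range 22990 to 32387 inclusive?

19

k = 37206/78 = 477
First selection ≥ 22990: 91 + ⌈(22990−91)/477⌉·477 = 91 + 49×477 = 23464
Last selection ≤ 32387: 91 + ⌊(32387−91)/477⌋·477 = 91 + 67×477 = 32050
Count = 67 − 49 + 1 = 19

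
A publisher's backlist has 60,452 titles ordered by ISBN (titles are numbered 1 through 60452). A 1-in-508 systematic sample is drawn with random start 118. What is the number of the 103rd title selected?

51934

k = 508
103rd selection = r + (103−1)·k = 118 + 102×508 = 118 + 51816 = 51934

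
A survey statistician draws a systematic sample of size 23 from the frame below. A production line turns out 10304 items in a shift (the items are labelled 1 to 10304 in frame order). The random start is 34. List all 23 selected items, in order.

34, 482, 930, 1378, 1826, 2274, 2722, 3170, 3618, 4066, 4514, 4962, 5410, 5858, 6306, 6754, 7202, 7650, 8098, 8546, 8994, 9442, 9890

k = N/n = 10304/23 = 448
item 1: 34
item 2: 34 + 448 = 482
item 3: 482 + 448 = 930
item 4: 930 + 448 = 1378
item 5: 1378 + 448 = 1826
item 6: 1826 + 448 = 2274
item 7: 2274 + 448 = 2722
item 8: 2722 + 448 = 3170
item 9: 3170 + 448 = 3618
item 10: 3618 + 448 = 4066
item 11: 4066 + 448 = 4514
item 12: 4514 + 448 = 4962
item 13: 4962 + 448 = 5410
item 14: 5410 + 448 = 5858
item 15: 5858 + 448 = 6306
item 16: 6306 + 448 = 6754
item 17: 6754 + 448 = 7202
item 18: 7202 + 448 = 7650
item 19: 7650 + 448 = 8098
item 20: 8098 + 448 = 8546
item 21: 8546 + 448 = 8994
item 22: 8994 + 448 = 9442
item 23: 9442 + 448 = 9890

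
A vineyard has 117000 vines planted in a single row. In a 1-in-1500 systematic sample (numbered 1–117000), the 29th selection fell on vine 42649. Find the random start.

k = 1500
r = 42649 − (29−1)×1500 = 42649 − 42000 = 649

649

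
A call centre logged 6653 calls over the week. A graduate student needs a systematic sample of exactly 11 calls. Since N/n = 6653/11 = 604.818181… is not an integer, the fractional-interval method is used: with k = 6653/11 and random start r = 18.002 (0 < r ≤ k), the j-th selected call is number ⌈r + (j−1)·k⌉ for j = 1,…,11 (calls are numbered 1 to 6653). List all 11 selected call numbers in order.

j=1: r + 0k = 18.002 → ⌈·⌉ = 19
j=2: r + 1k = 622.820181… → ⌈·⌉ = 623
j=3: r + 2k = 1227.638363… → ⌈·⌉ = 1228
j=4: r + 3k = 1832.456545… → ⌈·⌉ = 1833
j=5: r + 4k = 2437.274727… → ⌈·⌉ = 2438
j=6: r + 5k = 3042.092909… → ⌈·⌉ = 3043
j=7: r + 6k = 3646.911090… → ⌈·⌉ = 3647
j=8: r + 7k = 4251.729272… → ⌈·⌉ = 4252
j=9: r + 8k = 4856.547454… → ⌈·⌉ = 4857
j=10: r + 9k = 5461.365636… → ⌈·⌉ = 5462
j=11: r + 10k = 6066.183818… → ⌈·⌉ = 6067

19, 623, 1228, 1833, 2438, 3043, 3647, 4252, 4857, 5462, 6067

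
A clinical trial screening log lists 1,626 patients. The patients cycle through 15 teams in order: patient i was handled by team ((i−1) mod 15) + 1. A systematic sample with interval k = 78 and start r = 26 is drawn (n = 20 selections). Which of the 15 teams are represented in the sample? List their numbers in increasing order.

Consecutive selections differ by k = 78, so their team numbers differ by 78 mod 15 = 3.
gcd(78, 15) = 3, so the sample visits 15/3 = 5 distinct residues mod 15.
Start 26 is team 11; the teams hit are 2, 5, 8, 11, 14.

2, 5, 8, 11, 14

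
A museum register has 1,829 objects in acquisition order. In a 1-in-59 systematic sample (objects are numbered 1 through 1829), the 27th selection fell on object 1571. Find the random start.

k = 59
r = 1571 − (27−1)×59 = 1571 − 1534 = 37

37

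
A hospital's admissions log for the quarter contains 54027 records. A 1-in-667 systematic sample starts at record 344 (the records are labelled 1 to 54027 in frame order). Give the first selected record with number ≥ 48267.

k = 667
Steps past start: ⌈(48267 − 344)/667⌉ = ⌈47923/667⌉ = 72
Selected record: 344 + 72×667 = 48368

48368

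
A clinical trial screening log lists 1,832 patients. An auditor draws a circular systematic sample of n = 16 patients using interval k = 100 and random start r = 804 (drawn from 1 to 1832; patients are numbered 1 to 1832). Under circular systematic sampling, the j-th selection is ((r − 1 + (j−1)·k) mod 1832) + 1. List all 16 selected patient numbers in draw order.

Selection 1: 804
Selection 2: 804 + 100 = 904
Selection 3: 904 + 100 = 1004
Selection 4: 1004 + 100 = 1104
Selection 5: 1104 + 100 = 1204
Selection 6: 1204 + 100 = 1304
Selection 7: 1304 + 100 = 1404
Selection 8: 1404 + 100 = 1504
Selection 9: 1504 + 100 = 1604
Selection 10: 1604 + 100 = 1704
Selection 11: 1704 + 100 = 1804
Selection 12: 1804 + 100 = 1904 → 1904 − 1832 = 72
Selection 13: 72 + 100 = 172
Selection 14: 172 + 100 = 272
Selection 15: 272 + 100 = 372
Selection 16: 372 + 100 = 472

804, 904, 1004, 1104, 1204, 1304, 1404, 1504, 1604, 1704, 1804, 72, 172, 272, 372, 472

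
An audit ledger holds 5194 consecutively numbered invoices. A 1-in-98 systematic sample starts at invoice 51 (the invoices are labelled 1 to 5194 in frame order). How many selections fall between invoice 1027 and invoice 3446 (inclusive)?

k = 98
First selection ≥ 1027: 51 + ⌈(1027−51)/98⌉·98 = 51 + 10×98 = 1031
Last selection ≤ 3446: 51 + ⌊(3446−51)/98⌋·98 = 51 + 34×98 = 3383
Count = 34 − 10 + 1 = 25

25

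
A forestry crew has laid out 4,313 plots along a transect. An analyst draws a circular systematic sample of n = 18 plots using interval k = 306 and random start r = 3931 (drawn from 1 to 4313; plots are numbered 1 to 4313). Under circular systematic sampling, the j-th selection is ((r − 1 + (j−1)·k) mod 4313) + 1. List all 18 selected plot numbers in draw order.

Selection 1: 3931
Selection 2: 3931 + 306 = 4237
Selection 3: 4237 + 306 = 4543 → 4543 − 4313 = 230
Selection 4: 230 + 306 = 536
Selection 5: 536 + 306 = 842
Selection 6: 842 + 306 = 1148
Selection 7: 1148 + 306 = 1454
Selection 8: 1454 + 306 = 1760
Selection 9: 1760 + 306 = 2066
Selection 10: 2066 + 306 = 2372
Selection 11: 2372 + 306 = 2678
Selection 12: 2678 + 306 = 2984
Selection 13: 2984 + 306 = 3290
Selection 14: 3290 + 306 = 3596
Selection 15: 3596 + 306 = 3902
Selection 16: 3902 + 306 = 4208
Selection 17: 4208 + 306 = 4514 → 4514 − 4313 = 201
Selection 18: 201 + 306 = 507

3931, 4237, 230, 536, 842, 1148, 1454, 1760, 2066, 2372, 2678, 2984, 3290, 3596, 3902, 4208, 201, 507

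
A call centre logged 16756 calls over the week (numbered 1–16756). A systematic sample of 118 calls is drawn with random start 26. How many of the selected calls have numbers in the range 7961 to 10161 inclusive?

k = 16756/118 = 142
First selection ≥ 7961: 26 + ⌈(7961−26)/142⌉·142 = 26 + 56×142 = 7978
Last selection ≤ 10161: 26 + ⌊(10161−26)/142⌋·142 = 26 + 71×142 = 10108
Count = 71 − 56 + 1 = 16

16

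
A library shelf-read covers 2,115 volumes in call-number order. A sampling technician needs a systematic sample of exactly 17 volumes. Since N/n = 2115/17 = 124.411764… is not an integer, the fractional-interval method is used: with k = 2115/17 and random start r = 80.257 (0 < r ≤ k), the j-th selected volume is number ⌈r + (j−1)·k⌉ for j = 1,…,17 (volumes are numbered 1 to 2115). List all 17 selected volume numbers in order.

j=1: r + 0k = 80.257 → ⌈·⌉ = 81
j=2: r + 1k = 204.668764… → ⌈·⌉ = 205
j=3: r + 2k = 329.080529… → ⌈·⌉ = 330
j=4: r + 3k = 453.492294… → ⌈·⌉ = 454
j=5: r + 4k = 577.904058… → ⌈·⌉ = 578
j=6: r + 5k = 702.315823… → ⌈·⌉ = 703
j=7: r + 6k = 826.727588… → ⌈·⌉ = 827
j=8: r + 7k = 951.139352… → ⌈·⌉ = 952
j=9: r + 8k = 1075.551117… → ⌈·⌉ = 1076
j=10: r + 9k = 1199.962882… → ⌈·⌉ = 1200
j=11: r + 10k = 1324.374647… → ⌈·⌉ = 1325
j=12: r + 11k = 1448.786411… → ⌈·⌉ = 1449
j=13: r + 12k = 1573.198176… → ⌈·⌉ = 1574
j=14: r + 13k = 1697.609941… → ⌈·⌉ = 1698
j=15: r + 14k = 1822.021705… → ⌈·⌉ = 1823
j=16: r + 15k = 1946.433470… → ⌈·⌉ = 1947
j=17: r + 16k = 2070.845235… → ⌈·⌉ = 2071

81, 205, 330, 454, 578, 703, 827, 952, 1076, 1200, 1325, 1449, 1574, 1698, 1823, 1947, 2071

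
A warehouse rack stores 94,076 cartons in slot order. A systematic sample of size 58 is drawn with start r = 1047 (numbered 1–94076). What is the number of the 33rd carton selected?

k = 94076/58 = 1622
33rd selection = r + (33−1)·k = 1047 + 32×1622 = 1047 + 51904 = 52951

52951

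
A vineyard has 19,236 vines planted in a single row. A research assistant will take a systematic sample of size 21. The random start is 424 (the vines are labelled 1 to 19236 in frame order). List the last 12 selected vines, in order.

8668, 9584, 10500, 11416, 12332, 13248, 14164, 15080, 15996, 16912, 17828, 18744

k = N/n = 19236/21 = 916
10th selection = 424 + 9×916 = 8668
11th: 8668 + 916 = 9584
12th: 9584 + 916 = 10500
13th: 10500 + 916 = 11416
14th: 11416 + 916 = 12332
15th: 12332 + 916 = 13248
16th: 13248 + 916 = 14164
17th: 14164 + 916 = 15080
18th: 15080 + 916 = 15996
19th: 15996 + 916 = 16912
20th: 16912 + 916 = 17828
21st: 17828 + 916 = 18744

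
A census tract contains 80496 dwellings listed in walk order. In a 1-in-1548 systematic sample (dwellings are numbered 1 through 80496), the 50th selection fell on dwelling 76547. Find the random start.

k = 1548
r = 76547 − (50−1)×1548 = 76547 − 75852 = 695

695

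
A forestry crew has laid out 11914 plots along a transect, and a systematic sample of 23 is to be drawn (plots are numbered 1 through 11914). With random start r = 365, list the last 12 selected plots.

6063, 6581, 7099, 7617, 8135, 8653, 9171, 9689, 10207, 10725, 11243, 11761

k = N/n = 11914/23 = 518
12th selection = 365 + 11×518 = 6063
13th: 6063 + 518 = 6581
14th: 6581 + 518 = 7099
15th: 7099 + 518 = 7617
16th: 7617 + 518 = 8135
17th: 8135 + 518 = 8653
18th: 8653 + 518 = 9171
19th: 9171 + 518 = 9689
20th: 9689 + 518 = 10207
21st: 10207 + 518 = 10725
22nd: 10725 + 518 = 11243
23rd: 11243 + 518 = 11761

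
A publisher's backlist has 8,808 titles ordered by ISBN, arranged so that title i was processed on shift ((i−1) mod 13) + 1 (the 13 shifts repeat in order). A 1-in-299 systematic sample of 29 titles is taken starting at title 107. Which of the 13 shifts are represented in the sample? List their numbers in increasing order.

Consecutive selections differ by k = 299, so their shift numbers differ by 299 mod 13 = 0.
gcd(299, 13) = 13, so the sample visits 13/13 = 1 distinct residues mod 13.
Start 107 is shift 3; the shifts hit are 3.

3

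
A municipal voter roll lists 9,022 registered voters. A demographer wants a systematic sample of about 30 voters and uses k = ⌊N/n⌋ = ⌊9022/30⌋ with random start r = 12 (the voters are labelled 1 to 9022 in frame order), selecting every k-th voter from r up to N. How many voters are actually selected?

31

k = ⌊9022/30⌋ = 300
Achieved size = ⌊(9022 − 12)/300⌋ + 1 = ⌊9010/300⌋ + 1 = 30 + 1 = 31
(last selection: 12 + 30×300 = 9012 ≤ 9022; next would be 9312 > 9022)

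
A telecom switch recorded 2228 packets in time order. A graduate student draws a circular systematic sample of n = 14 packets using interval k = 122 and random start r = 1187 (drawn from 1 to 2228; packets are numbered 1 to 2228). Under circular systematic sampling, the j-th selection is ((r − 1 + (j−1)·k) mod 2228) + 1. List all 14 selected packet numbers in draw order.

Selection 1: 1187
Selection 2: 1187 + 122 = 1309
Selection 3: 1309 + 122 = 1431
Selection 4: 1431 + 122 = 1553
Selection 5: 1553 + 122 = 1675
Selection 6: 1675 + 122 = 1797
Selection 7: 1797 + 122 = 1919
Selection 8: 1919 + 122 = 2041
Selection 9: 2041 + 122 = 2163
Selection 10: 2163 + 122 = 2285 → 2285 − 2228 = 57
Selection 11: 57 + 122 = 179
Selection 12: 179 + 122 = 301
Selection 13: 301 + 122 = 423
Selection 14: 423 + 122 = 545

1187, 1309, 1431, 1553, 1675, 1797, 1919, 2041, 2163, 57, 179, 301, 423, 545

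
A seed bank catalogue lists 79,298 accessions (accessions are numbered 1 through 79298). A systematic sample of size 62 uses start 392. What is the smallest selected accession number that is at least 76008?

k = 79298/62 = 1279
Steps past start: ⌈(76008 − 392)/1279⌉ = ⌈75616/1279⌉ = 60
Selected accession: 392 + 60×1279 = 77132

77132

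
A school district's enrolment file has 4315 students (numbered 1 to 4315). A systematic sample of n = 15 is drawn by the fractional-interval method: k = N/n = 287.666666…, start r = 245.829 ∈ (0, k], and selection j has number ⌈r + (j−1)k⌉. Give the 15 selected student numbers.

246, 534, 822, 1109, 1397, 1685, 1972, 2260, 2548, 2835, 3123, 3411, 3698, 3986, 4274

j=1: r + 0k = 245.829 → ⌈·⌉ = 246
j=2: r + 1k = 533.495666… → ⌈·⌉ = 534
j=3: r + 2k = 821.162333… → ⌈·⌉ = 822
j=4: r + 3k = 1108.829 → ⌈·⌉ = 1109
j=5: r + 4k = 1396.495666… → ⌈·⌉ = 1397
j=6: r + 5k = 1684.162333… → ⌈·⌉ = 1685
j=7: r + 6k = 1971.829 → ⌈·⌉ = 1972
j=8: r + 7k = 2259.495666… → ⌈·⌉ = 2260
j=9: r + 8k = 2547.162333… → ⌈·⌉ = 2548
j=10: r + 9k = 2834.829 → ⌈·⌉ = 2835
j=11: r + 10k = 3122.495666… → ⌈·⌉ = 3123
j=12: r + 11k = 3410.162333… → ⌈·⌉ = 3411
j=13: r + 12k = 3697.829 → ⌈·⌉ = 3698
j=14: r + 13k = 3985.495666… → ⌈·⌉ = 3986
j=15: r + 14k = 4273.162333… → ⌈·⌉ = 4274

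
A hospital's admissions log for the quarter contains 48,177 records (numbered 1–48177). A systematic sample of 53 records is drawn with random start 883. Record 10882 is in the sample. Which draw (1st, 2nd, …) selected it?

12

k = 48177/53 = 909
position = (10882 − 883)/909 + 1 = 9999/909 + 1 = 11 + 1 = 12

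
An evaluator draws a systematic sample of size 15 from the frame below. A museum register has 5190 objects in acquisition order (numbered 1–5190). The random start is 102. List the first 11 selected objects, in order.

k = N/n = 5190/15 = 346
object 1: 102
object 2: 102 + 346 = 448
object 3: 448 + 346 = 794
object 4: 794 + 346 = 1140
object 5: 1140 + 346 = 1486
object 6: 1486 + 346 = 1832
object 7: 1832 + 346 = 2178
object 8: 2178 + 346 = 2524
object 9: 2524 + 346 = 2870
object 10: 2870 + 346 = 3216
object 11: 3216 + 346 = 3562

102, 448, 794, 1140, 1486, 1832, 2178, 2524, 2870, 3216, 3562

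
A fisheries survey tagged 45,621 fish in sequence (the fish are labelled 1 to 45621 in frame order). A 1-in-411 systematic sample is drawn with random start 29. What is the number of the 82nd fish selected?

k = 411
82nd selection = r + (82−1)·k = 29 + 81×411 = 29 + 33291 = 33320

33320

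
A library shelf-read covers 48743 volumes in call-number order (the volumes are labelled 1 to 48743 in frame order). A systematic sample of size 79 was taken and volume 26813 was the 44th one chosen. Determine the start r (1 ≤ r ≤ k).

k = 48743/79 = 617
r = 26813 − (44−1)×617 = 26813 − 26531 = 282

282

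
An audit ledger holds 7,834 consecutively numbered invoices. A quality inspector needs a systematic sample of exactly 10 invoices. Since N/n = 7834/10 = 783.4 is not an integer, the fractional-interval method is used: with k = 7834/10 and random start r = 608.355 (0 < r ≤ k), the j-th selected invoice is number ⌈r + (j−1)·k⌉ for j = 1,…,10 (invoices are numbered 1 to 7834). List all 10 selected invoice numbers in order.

j=1: r + 0k = 608.355 → ⌈·⌉ = 609
j=2: r + 1k = 1391.755 → ⌈·⌉ = 1392
j=3: r + 2k = 2175.155 → ⌈·⌉ = 2176
j=4: r + 3k = 2958.555 → ⌈·⌉ = 2959
j=5: r + 4k = 3741.955 → ⌈·⌉ = 3742
j=6: r + 5k = 4525.355 → ⌈·⌉ = 4526
j=7: r + 6k = 5308.755 → ⌈·⌉ = 5309
j=8: r + 7k = 6092.155 → ⌈·⌉ = 6093
j=9: r + 8k = 6875.555 → ⌈·⌉ = 6876
j=10: r + 9k = 7658.955 → ⌈·⌉ = 7659

609, 1392, 2176, 2959, 3742, 4526, 5309, 6093, 6876, 7659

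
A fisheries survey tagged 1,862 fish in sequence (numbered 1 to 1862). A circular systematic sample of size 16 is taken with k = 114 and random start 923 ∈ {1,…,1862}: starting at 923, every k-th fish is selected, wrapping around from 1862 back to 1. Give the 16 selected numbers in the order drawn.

923, 1037, 1151, 1265, 1379, 1493, 1607, 1721, 1835, 87, 201, 315, 429, 543, 657, 771

Selection 1: 923
Selection 2: 923 + 114 = 1037
Selection 3: 1037 + 114 = 1151
Selection 4: 1151 + 114 = 1265
Selection 5: 1265 + 114 = 1379
Selection 6: 1379 + 114 = 1493
Selection 7: 1493 + 114 = 1607
Selection 8: 1607 + 114 = 1721
Selection 9: 1721 + 114 = 1835
Selection 10: 1835 + 114 = 1949 → 1949 − 1862 = 87
Selection 11: 87 + 114 = 201
Selection 12: 201 + 114 = 315
Selection 13: 315 + 114 = 429
Selection 14: 429 + 114 = 543
Selection 15: 543 + 114 = 657
Selection 16: 657 + 114 = 771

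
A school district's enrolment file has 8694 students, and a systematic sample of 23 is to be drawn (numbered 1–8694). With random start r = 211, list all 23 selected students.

211, 589, 967, 1345, 1723, 2101, 2479, 2857, 3235, 3613, 3991, 4369, 4747, 5125, 5503, 5881, 6259, 6637, 7015, 7393, 7771, 8149, 8527

k = N/n = 8694/23 = 378
student 1: 211
student 2: 211 + 378 = 589
student 3: 589 + 378 = 967
student 4: 967 + 378 = 1345
student 5: 1345 + 378 = 1723
student 6: 1723 + 378 = 2101
student 7: 2101 + 378 = 2479
student 8: 2479 + 378 = 2857
student 9: 2857 + 378 = 3235
student 10: 3235 + 378 = 3613
student 11: 3613 + 378 = 3991
student 12: 3991 + 378 = 4369
student 13: 4369 + 378 = 4747
student 14: 4747 + 378 = 5125
student 15: 5125 + 378 = 5503
student 16: 5503 + 378 = 5881
student 17: 5881 + 378 = 6259
student 18: 6259 + 378 = 6637
student 19: 6637 + 378 = 7015
student 20: 7015 + 378 = 7393
student 21: 7393 + 378 = 7771
student 22: 7771 + 378 = 8149
student 23: 8149 + 378 = 8527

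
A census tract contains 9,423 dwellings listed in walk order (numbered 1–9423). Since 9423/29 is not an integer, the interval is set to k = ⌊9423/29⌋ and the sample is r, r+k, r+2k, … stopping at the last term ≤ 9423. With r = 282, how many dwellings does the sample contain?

k = ⌊9423/29⌋ = 324
Achieved size = ⌊(9423 − 282)/324⌋ + 1 = ⌊9141/324⌋ + 1 = 28 + 1 = 29
(last selection: 282 + 28×324 = 9354 ≤ 9423; next would be 9678 > 9423)

29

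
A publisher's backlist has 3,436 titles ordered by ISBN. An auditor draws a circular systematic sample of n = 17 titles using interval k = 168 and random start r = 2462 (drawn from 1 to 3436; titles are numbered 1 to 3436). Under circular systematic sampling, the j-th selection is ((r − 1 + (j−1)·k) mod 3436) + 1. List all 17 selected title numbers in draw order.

2462, 2630, 2798, 2966, 3134, 3302, 34, 202, 370, 538, 706, 874, 1042, 1210, 1378, 1546, 1714

Selection 1: 2462
Selection 2: 2462 + 168 = 2630
Selection 3: 2630 + 168 = 2798
Selection 4: 2798 + 168 = 2966
Selection 5: 2966 + 168 = 3134
Selection 6: 3134 + 168 = 3302
Selection 7: 3302 + 168 = 3470 → 3470 − 3436 = 34
Selection 8: 34 + 168 = 202
Selection 9: 202 + 168 = 370
Selection 10: 370 + 168 = 538
Selection 11: 538 + 168 = 706
Selection 12: 706 + 168 = 874
Selection 13: 874 + 168 = 1042
Selection 14: 1042 + 168 = 1210
Selection 15: 1210 + 168 = 1378
Selection 16: 1378 + 168 = 1546
Selection 17: 1546 + 168 = 1714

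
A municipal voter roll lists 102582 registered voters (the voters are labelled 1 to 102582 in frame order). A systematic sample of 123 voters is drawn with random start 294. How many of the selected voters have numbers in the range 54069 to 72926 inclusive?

k = 102582/123 = 834
First selection ≥ 54069: 294 + ⌈(54069−294)/834⌉·834 = 294 + 65×834 = 54504
Last selection ≤ 72926: 294 + ⌊(72926−294)/834⌋·834 = 294 + 87×834 = 72852
Count = 87 − 65 + 1 = 23

23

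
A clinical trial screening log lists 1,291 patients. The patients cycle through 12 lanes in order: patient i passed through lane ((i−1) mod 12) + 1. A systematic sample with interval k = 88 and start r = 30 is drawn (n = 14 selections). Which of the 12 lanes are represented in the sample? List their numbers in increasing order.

2, 6, 10

Consecutive selections differ by k = 88, so their lane numbers differ by 88 mod 12 = 4.
gcd(88, 12) = 4, so the sample visits 12/4 = 3 distinct residues mod 12.
Start 30 is lane 6; the lanes hit are 2, 6, 10.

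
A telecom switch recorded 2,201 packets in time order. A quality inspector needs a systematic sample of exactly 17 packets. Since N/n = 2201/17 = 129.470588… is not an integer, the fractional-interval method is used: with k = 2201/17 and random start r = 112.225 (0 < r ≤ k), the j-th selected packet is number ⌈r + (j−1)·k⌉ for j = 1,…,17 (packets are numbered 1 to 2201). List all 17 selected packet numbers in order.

j=1: r + 0k = 112.225 → ⌈·⌉ = 113
j=2: r + 1k = 241.695588… → ⌈·⌉ = 242
j=3: r + 2k = 371.166176… → ⌈·⌉ = 372
j=4: r + 3k = 500.636764… → ⌈·⌉ = 501
j=5: r + 4k = 630.107352… → ⌈·⌉ = 631
j=6: r + 5k = 759.577941… → ⌈·⌉ = 760
j=7: r + 6k = 889.048529… → ⌈·⌉ = 890
j=8: r + 7k = 1018.519117… → ⌈·⌉ = 1019
j=9: r + 8k = 1147.989705… → ⌈·⌉ = 1148
j=10: r + 9k = 1277.460294… → ⌈·⌉ = 1278
j=11: r + 10k = 1406.930882… → ⌈·⌉ = 1407
j=12: r + 11k = 1536.401470… → ⌈·⌉ = 1537
j=13: r + 12k = 1665.872058… → ⌈·⌉ = 1666
j=14: r + 13k = 1795.342647… → ⌈·⌉ = 1796
j=15: r + 14k = 1924.813235… → ⌈·⌉ = 1925
j=16: r + 15k = 2054.283823… → ⌈·⌉ = 2055
j=17: r + 16k = 2183.754411… → ⌈·⌉ = 2184

113, 242, 372, 501, 631, 760, 890, 1019, 1148, 1278, 1407, 1537, 1666, 1796, 1925, 2055, 2184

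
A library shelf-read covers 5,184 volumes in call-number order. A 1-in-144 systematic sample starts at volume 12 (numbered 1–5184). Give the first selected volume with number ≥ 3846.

k = 144
Steps past start: ⌈(3846 − 12)/144⌉ = ⌈3834/144⌉ = 27
Selected volume: 12 + 27×144 = 3900

3900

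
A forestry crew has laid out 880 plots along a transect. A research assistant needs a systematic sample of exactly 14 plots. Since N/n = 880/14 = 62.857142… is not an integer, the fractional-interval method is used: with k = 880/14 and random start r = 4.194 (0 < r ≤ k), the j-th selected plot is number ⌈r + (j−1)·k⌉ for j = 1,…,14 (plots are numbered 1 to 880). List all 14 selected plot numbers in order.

5, 68, 130, 193, 256, 319, 382, 445, 508, 570, 633, 696, 759, 822

j=1: r + 0k = 4.194 → ⌈·⌉ = 5
j=2: r + 1k = 67.051142… → ⌈·⌉ = 68
j=3: r + 2k = 129.908285… → ⌈·⌉ = 130
j=4: r + 3k = 192.765428… → ⌈·⌉ = 193
j=5: r + 4k = 255.622571… → ⌈·⌉ = 256
j=6: r + 5k = 318.479714… → ⌈·⌉ = 319
j=7: r + 6k = 381.336857… → ⌈·⌉ = 382
j=8: r + 7k = 444.194 → ⌈·⌉ = 445
j=9: r + 8k = 507.051142… → ⌈·⌉ = 508
j=10: r + 9k = 569.908285… → ⌈·⌉ = 570
j=11: r + 10k = 632.765428… → ⌈·⌉ = 633
j=12: r + 11k = 695.622571… → ⌈·⌉ = 696
j=13: r + 12k = 758.479714… → ⌈·⌉ = 759
j=14: r + 13k = 821.336857… → ⌈·⌉ = 822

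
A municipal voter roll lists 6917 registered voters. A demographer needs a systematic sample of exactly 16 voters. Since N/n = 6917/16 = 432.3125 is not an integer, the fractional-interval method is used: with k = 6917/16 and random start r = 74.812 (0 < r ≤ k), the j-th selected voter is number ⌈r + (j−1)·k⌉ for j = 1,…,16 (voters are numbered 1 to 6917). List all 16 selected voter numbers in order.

j=1: r + 0k = 74.812 → ⌈·⌉ = 75
j=2: r + 1k = 507.1245 → ⌈·⌉ = 508
j=3: r + 2k = 939.437 → ⌈·⌉ = 940
j=4: r + 3k = 1371.7495 → ⌈·⌉ = 1372
j=5: r + 4k = 1804.062 → ⌈·⌉ = 1805
j=6: r + 5k = 2236.3745 → ⌈·⌉ = 2237
j=7: r + 6k = 2668.687 → ⌈·⌉ = 2669
j=8: r + 7k = 3100.9995 → ⌈·⌉ = 3101
j=9: r + 8k = 3533.312 → ⌈·⌉ = 3534
j=10: r + 9k = 3965.6245 → ⌈·⌉ = 3966
j=11: r + 10k = 4397.937 → ⌈·⌉ = 4398
j=12: r + 11k = 4830.2495 → ⌈·⌉ = 4831
j=13: r + 12k = 5262.562 → ⌈·⌉ = 5263
j=14: r + 13k = 5694.8745 → ⌈·⌉ = 5695
j=15: r + 14k = 6127.187 → ⌈·⌉ = 6128
j=16: r + 15k = 6559.4995 → ⌈·⌉ = 6560

75, 508, 940, 1372, 1805, 2237, 2669, 3101, 3534, 3966, 4398, 4831, 5263, 5695, 6128, 6560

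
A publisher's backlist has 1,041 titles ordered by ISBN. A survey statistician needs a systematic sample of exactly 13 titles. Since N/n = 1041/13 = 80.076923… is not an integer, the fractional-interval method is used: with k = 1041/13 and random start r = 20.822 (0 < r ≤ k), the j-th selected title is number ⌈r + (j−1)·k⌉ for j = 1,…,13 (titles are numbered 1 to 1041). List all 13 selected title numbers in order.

j=1: r + 0k = 20.822 → ⌈·⌉ = 21
j=2: r + 1k = 100.898923… → ⌈·⌉ = 101
j=3: r + 2k = 180.975846… → ⌈·⌉ = 181
j=4: r + 3k = 261.052769… → ⌈·⌉ = 262
j=5: r + 4k = 341.129692… → ⌈·⌉ = 342
j=6: r + 5k = 421.206615… → ⌈·⌉ = 422
j=7: r + 6k = 501.283538… → ⌈·⌉ = 502
j=8: r + 7k = 581.360461… → ⌈·⌉ = 582
j=9: r + 8k = 661.437384… → ⌈·⌉ = 662
j=10: r + 9k = 741.514307… → ⌈·⌉ = 742
j=11: r + 10k = 821.591230… → ⌈·⌉ = 822
j=12: r + 11k = 901.668153… → ⌈·⌉ = 902
j=13: r + 12k = 981.745076… → ⌈·⌉ = 982

21, 101, 181, 262, 342, 422, 502, 582, 662, 742, 822, 902, 982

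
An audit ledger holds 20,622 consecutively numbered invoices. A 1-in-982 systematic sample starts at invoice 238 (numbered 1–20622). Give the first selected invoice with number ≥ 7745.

k = 982
Steps past start: ⌈(7745 − 238)/982⌉ = ⌈7507/982⌉ = 8
Selected invoice: 238 + 8×982 = 8094

8094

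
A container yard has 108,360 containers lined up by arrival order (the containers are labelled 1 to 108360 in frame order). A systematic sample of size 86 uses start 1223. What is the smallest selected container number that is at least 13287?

13823

k = 108360/86 = 1260
Steps past start: ⌈(13287 − 1223)/1260⌉ = ⌈12064/1260⌉ = 10
Selected container: 1223 + 10×1260 = 13823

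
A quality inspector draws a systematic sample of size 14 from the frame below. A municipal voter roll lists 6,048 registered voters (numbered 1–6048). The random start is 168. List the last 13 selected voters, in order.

600, 1032, 1464, 1896, 2328, 2760, 3192, 3624, 4056, 4488, 4920, 5352, 5784

k = N/n = 6048/14 = 432
2nd selection = 168 + 1×432 = 600
3rd: 600 + 432 = 1032
4th: 1032 + 432 = 1464
5th: 1464 + 432 = 1896
6th: 1896 + 432 = 2328
7th: 2328 + 432 = 2760
8th: 2760 + 432 = 3192
9th: 3192 + 432 = 3624
10th: 3624 + 432 = 4056
11th: 4056 + 432 = 4488
12th: 4488 + 432 = 4920
13th: 4920 + 432 = 5352
14th: 5352 + 432 = 5784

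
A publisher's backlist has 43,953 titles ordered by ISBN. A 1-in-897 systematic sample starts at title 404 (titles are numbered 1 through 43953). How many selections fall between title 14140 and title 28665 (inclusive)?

k = 897
First selection ≥ 14140: 404 + ⌈(14140−404)/897⌉·897 = 404 + 16×897 = 14756
Last selection ≤ 28665: 404 + ⌊(28665−404)/897⌋·897 = 404 + 31×897 = 28211
Count = 31 − 16 + 1 = 16

16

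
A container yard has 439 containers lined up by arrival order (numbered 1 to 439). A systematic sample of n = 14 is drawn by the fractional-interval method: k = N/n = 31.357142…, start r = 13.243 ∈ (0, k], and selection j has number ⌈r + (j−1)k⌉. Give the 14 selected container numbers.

14, 45, 76, 108, 139, 171, 202, 233, 265, 296, 327, 359, 390, 421

j=1: r + 0k = 13.243 → ⌈·⌉ = 14
j=2: r + 1k = 44.600142… → ⌈·⌉ = 45
j=3: r + 2k = 75.957285… → ⌈·⌉ = 76
j=4: r + 3k = 107.314428… → ⌈·⌉ = 108
j=5: r + 4k = 138.671571… → ⌈·⌉ = 139
j=6: r + 5k = 170.028714… → ⌈·⌉ = 171
j=7: r + 6k = 201.385857… → ⌈·⌉ = 202
j=8: r + 7k = 232.743 → ⌈·⌉ = 233
j=9: r + 8k = 264.100142… → ⌈·⌉ = 265
j=10: r + 9k = 295.457285… → ⌈·⌉ = 296
j=11: r + 10k = 326.814428… → ⌈·⌉ = 327
j=12: r + 11k = 358.171571… → ⌈·⌉ = 359
j=13: r + 12k = 389.528714… → ⌈·⌉ = 390
j=14: r + 13k = 420.885857… → ⌈·⌉ = 421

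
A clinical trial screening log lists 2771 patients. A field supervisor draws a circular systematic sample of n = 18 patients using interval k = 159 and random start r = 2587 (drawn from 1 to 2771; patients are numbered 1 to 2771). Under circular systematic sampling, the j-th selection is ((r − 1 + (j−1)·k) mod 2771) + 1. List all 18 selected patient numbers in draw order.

2587, 2746, 134, 293, 452, 611, 770, 929, 1088, 1247, 1406, 1565, 1724, 1883, 2042, 2201, 2360, 2519

Selection 1: 2587
Selection 2: 2587 + 159 = 2746
Selection 3: 2746 + 159 = 2905 → 2905 − 2771 = 134
Selection 4: 134 + 159 = 293
Selection 5: 293 + 159 = 452
Selection 6: 452 + 159 = 611
Selection 7: 611 + 159 = 770
Selection 8: 770 + 159 = 929
Selection 9: 929 + 159 = 1088
Selection 10: 1088 + 159 = 1247
Selection 11: 1247 + 159 = 1406
Selection 12: 1406 + 159 = 1565
Selection 13: 1565 + 159 = 1724
Selection 14: 1724 + 159 = 1883
Selection 15: 1883 + 159 = 2042
Selection 16: 2042 + 159 = 2201
Selection 17: 2201 + 159 = 2360
Selection 18: 2360 + 159 = 2519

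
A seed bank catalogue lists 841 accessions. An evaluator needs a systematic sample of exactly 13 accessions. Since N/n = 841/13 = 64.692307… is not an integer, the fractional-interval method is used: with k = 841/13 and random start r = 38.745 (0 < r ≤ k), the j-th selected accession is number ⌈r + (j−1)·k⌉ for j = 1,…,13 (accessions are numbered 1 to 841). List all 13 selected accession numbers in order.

j=1: r + 0k = 38.745 → ⌈·⌉ = 39
j=2: r + 1k = 103.437307… → ⌈·⌉ = 104
j=3: r + 2k = 168.129615… → ⌈·⌉ = 169
j=4: r + 3k = 232.821923… → ⌈·⌉ = 233
j=5: r + 4k = 297.514230… → ⌈·⌉ = 298
j=6: r + 5k = 362.206538… → ⌈·⌉ = 363
j=7: r + 6k = 426.898846… → ⌈·⌉ = 427
j=8: r + 7k = 491.591153… → ⌈·⌉ = 492
j=9: r + 8k = 556.283461… → ⌈·⌉ = 557
j=10: r + 9k = 620.975769… → ⌈·⌉ = 621
j=11: r + 10k = 685.668076… → ⌈·⌉ = 686
j=12: r + 11k = 750.360384… → ⌈·⌉ = 751
j=13: r + 12k = 815.052692… → ⌈·⌉ = 816

39, 104, 169, 233, 298, 363, 427, 492, 557, 621, 686, 751, 816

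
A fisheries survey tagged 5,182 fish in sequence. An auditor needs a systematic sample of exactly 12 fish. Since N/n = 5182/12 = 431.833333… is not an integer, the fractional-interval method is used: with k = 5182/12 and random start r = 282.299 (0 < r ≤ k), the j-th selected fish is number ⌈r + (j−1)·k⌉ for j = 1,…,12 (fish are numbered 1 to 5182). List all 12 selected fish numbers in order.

j=1: r + 0k = 282.299 → ⌈·⌉ = 283
j=2: r + 1k = 714.132333… → ⌈·⌉ = 715
j=3: r + 2k = 1145.965666… → ⌈·⌉ = 1146
j=4: r + 3k = 1577.799 → ⌈·⌉ = 1578
j=5: r + 4k = 2009.632333… → ⌈·⌉ = 2010
j=6: r + 5k = 2441.465666… → ⌈·⌉ = 2442
j=7: r + 6k = 2873.299 → ⌈·⌉ = 2874
j=8: r + 7k = 3305.132333… → ⌈·⌉ = 3306
j=9: r + 8k = 3736.965666… → ⌈·⌉ = 3737
j=10: r + 9k = 4168.799 → ⌈·⌉ = 4169
j=11: r + 10k = 4600.632333… → ⌈·⌉ = 4601
j=12: r + 11k = 5032.465666… → ⌈·⌉ = 5033

283, 715, 1146, 1578, 2010, 2442, 2874, 3306, 3737, 4169, 4601, 5033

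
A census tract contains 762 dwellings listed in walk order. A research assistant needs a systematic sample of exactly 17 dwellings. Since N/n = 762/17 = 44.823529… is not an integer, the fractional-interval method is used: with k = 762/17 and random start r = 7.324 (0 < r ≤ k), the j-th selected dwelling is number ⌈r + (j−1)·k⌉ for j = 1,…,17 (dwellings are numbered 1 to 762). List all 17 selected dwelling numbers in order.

j=1: r + 0k = 7.324 → ⌈·⌉ = 8
j=2: r + 1k = 52.147529… → ⌈·⌉ = 53
j=3: r + 2k = 96.971058… → ⌈·⌉ = 97
j=4: r + 3k = 141.794588… → ⌈·⌉ = 142
j=5: r + 4k = 186.618117… → ⌈·⌉ = 187
j=6: r + 5k = 231.441647… → ⌈·⌉ = 232
j=7: r + 6k = 276.265176… → ⌈·⌉ = 277
j=8: r + 7k = 321.088705… → ⌈·⌉ = 322
j=9: r + 8k = 365.912235… → ⌈·⌉ = 366
j=10: r + 9k = 410.735764… → ⌈·⌉ = 411
j=11: r + 10k = 455.559294… → ⌈·⌉ = 456
j=12: r + 11k = 500.382823… → ⌈·⌉ = 501
j=13: r + 12k = 545.206352… → ⌈·⌉ = 546
j=14: r + 13k = 590.029882… → ⌈·⌉ = 591
j=15: r + 14k = 634.853411… → ⌈·⌉ = 635
j=16: r + 15k = 679.676941… → ⌈·⌉ = 680
j=17: r + 16k = 724.500470… → ⌈·⌉ = 725

8, 53, 97, 142, 187, 232, 277, 322, 366, 411, 456, 501, 546, 591, 635, 680, 725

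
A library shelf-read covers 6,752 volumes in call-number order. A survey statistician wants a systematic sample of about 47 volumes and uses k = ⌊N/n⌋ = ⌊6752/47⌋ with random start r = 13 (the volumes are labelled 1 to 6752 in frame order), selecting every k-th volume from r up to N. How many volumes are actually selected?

k = ⌊6752/47⌋ = 143
Achieved size = ⌊(6752 − 13)/143⌋ + 1 = ⌊6739/143⌋ + 1 = 47 + 1 = 48
(last selection: 13 + 47×143 = 6734 ≤ 6752; next would be 6877 > 6752)

48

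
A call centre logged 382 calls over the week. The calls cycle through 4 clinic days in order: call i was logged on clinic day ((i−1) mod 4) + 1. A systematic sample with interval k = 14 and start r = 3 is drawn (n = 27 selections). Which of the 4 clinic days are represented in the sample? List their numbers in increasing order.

Consecutive selections differ by k = 14, so their clinic day numbers differ by 14 mod 4 = 2.
gcd(14, 4) = 2, so the sample visits 4/2 = 2 distinct residues mod 4.
Start 3 is clinic day 3; the clinic days hit are 1, 3.

1, 3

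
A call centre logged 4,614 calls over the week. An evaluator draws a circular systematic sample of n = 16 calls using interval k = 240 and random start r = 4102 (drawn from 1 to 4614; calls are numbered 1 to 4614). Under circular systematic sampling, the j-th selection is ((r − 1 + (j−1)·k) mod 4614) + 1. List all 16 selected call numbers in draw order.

4102, 4342, 4582, 208, 448, 688, 928, 1168, 1408, 1648, 1888, 2128, 2368, 2608, 2848, 3088

Selection 1: 4102
Selection 2: 4102 + 240 = 4342
Selection 3: 4342 + 240 = 4582
Selection 4: 4582 + 240 = 4822 → 4822 − 4614 = 208
Selection 5: 208 + 240 = 448
Selection 6: 448 + 240 = 688
Selection 7: 688 + 240 = 928
Selection 8: 928 + 240 = 1168
Selection 9: 1168 + 240 = 1408
Selection 10: 1408 + 240 = 1648
Selection 11: 1648 + 240 = 1888
Selection 12: 1888 + 240 = 2128
Selection 13: 2128 + 240 = 2368
Selection 14: 2368 + 240 = 2608
Selection 15: 2608 + 240 = 2848
Selection 16: 2848 + 240 = 3088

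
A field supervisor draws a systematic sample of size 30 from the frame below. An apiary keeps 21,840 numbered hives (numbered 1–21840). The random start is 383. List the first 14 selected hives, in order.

383, 1111, 1839, 2567, 3295, 4023, 4751, 5479, 6207, 6935, 7663, 8391, 9119, 9847

k = N/n = 21840/30 = 728
hive 1: 383
hive 2: 383 + 728 = 1111
hive 3: 1111 + 728 = 1839
hive 4: 1839 + 728 = 2567
hive 5: 2567 + 728 = 3295
hive 6: 3295 + 728 = 4023
hive 7: 4023 + 728 = 4751
hive 8: 4751 + 728 = 5479
hive 9: 5479 + 728 = 6207
hive 10: 6207 + 728 = 6935
hive 11: 6935 + 728 = 7663
hive 12: 7663 + 728 = 8391
hive 13: 8391 + 728 = 9119
hive 14: 9119 + 728 = 9847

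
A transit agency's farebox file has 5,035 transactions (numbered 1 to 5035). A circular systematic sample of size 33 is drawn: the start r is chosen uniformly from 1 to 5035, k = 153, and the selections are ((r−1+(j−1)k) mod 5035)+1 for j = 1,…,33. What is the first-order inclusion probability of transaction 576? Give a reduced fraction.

33/5035

For each position j, as r ranges over 1…5035 the j-th selection hits every transaction exactly once, so transaction 576 is selected for exactly 33 of the 5035 starts.
Inclusion probability = 33/5035.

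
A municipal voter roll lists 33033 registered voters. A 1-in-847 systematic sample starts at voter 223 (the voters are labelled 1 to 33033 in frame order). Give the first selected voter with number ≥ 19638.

19704

k = 847
Steps past start: ⌈(19638 − 223)/847⌉ = ⌈19415/847⌉ = 23
Selected voter: 223 + 23×847 = 19704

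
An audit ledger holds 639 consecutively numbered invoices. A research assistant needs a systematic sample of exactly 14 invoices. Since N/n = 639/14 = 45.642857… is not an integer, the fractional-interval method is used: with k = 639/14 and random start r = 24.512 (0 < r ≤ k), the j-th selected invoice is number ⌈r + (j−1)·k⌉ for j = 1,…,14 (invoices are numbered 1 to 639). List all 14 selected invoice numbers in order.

25, 71, 116, 162, 208, 253, 299, 345, 390, 436, 481, 527, 573, 618

j=1: r + 0k = 24.512 → ⌈·⌉ = 25
j=2: r + 1k = 70.154857… → ⌈·⌉ = 71
j=3: r + 2k = 115.797714… → ⌈·⌉ = 116
j=4: r + 3k = 161.440571… → ⌈·⌉ = 162
j=5: r + 4k = 207.083428… → ⌈·⌉ = 208
j=6: r + 5k = 252.726285… → ⌈·⌉ = 253
j=7: r + 6k = 298.369142… → ⌈·⌉ = 299
j=8: r + 7k = 344.012 → ⌈·⌉ = 345
j=9: r + 8k = 389.654857… → ⌈·⌉ = 390
j=10: r + 9k = 435.297714… → ⌈·⌉ = 436
j=11: r + 10k = 480.940571… → ⌈·⌉ = 481
j=12: r + 11k = 526.583428… → ⌈·⌉ = 527
j=13: r + 12k = 572.226285… → ⌈·⌉ = 573
j=14: r + 13k = 617.869142… → ⌈·⌉ = 618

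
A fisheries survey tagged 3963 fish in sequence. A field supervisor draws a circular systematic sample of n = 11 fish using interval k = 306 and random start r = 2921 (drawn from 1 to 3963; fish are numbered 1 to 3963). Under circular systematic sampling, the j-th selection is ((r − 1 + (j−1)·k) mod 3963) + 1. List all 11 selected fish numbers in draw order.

2921, 3227, 3533, 3839, 182, 488, 794, 1100, 1406, 1712, 2018

Selection 1: 2921
Selection 2: 2921 + 306 = 3227
Selection 3: 3227 + 306 = 3533
Selection 4: 3533 + 306 = 3839
Selection 5: 3839 + 306 = 4145 → 4145 − 3963 = 182
Selection 6: 182 + 306 = 488
Selection 7: 488 + 306 = 794
Selection 8: 794 + 306 = 1100
Selection 9: 1100 + 306 = 1406
Selection 10: 1406 + 306 = 1712
Selection 11: 1712 + 306 = 2018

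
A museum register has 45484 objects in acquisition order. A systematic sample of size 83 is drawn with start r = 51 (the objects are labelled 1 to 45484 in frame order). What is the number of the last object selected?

44987

k = 45484/83 = 548
83rd selection = r + (83−1)·k = 51 + 82×548 = 51 + 44936 = 44987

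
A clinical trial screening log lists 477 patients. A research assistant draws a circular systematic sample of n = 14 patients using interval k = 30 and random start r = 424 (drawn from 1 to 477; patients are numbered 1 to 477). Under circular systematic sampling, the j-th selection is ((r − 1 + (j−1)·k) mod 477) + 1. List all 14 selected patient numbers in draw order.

424, 454, 7, 37, 67, 97, 127, 157, 187, 217, 247, 277, 307, 337

Selection 1: 424
Selection 2: 424 + 30 = 454
Selection 3: 454 + 30 = 484 → 484 − 477 = 7
Selection 4: 7 + 30 = 37
Selection 5: 37 + 30 = 67
Selection 6: 67 + 30 = 97
Selection 7: 97 + 30 = 127
Selection 8: 127 + 30 = 157
Selection 9: 157 + 30 = 187
Selection 10: 187 + 30 = 217
Selection 11: 217 + 30 = 247
Selection 12: 247 + 30 = 277
Selection 13: 277 + 30 = 307
Selection 14: 307 + 30 = 337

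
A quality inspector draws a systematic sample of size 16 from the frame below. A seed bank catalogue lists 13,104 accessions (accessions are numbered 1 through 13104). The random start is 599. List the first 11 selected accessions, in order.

599, 1418, 2237, 3056, 3875, 4694, 5513, 6332, 7151, 7970, 8789

k = N/n = 13104/16 = 819
accession 1: 599
accession 2: 599 + 819 = 1418
accession 3: 1418 + 819 = 2237
accession 4: 2237 + 819 = 3056
accession 5: 3056 + 819 = 3875
accession 6: 3875 + 819 = 4694
accession 7: 4694 + 819 = 5513
accession 8: 5513 + 819 = 6332
accession 9: 6332 + 819 = 7151
accession 10: 7151 + 819 = 7970
accession 11: 7970 + 819 = 8789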